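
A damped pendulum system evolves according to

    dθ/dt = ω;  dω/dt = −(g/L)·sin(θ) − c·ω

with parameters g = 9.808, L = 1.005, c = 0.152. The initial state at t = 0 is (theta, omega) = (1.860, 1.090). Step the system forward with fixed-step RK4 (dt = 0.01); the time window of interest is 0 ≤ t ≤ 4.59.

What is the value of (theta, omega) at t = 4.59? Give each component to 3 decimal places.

(theta, omega) = (0.883, 2.578)

t=0.000: state=(1.860, 1.090)
step 1 (dt=0.01): k1=(1.090, -9.520), k2=(1.042, -9.497), k3=(1.043, -9.498), k4=(0.995, -9.476); state += dt/6·(k1+2k2+2k3+k4)
t=0.010: state=(1.870, 0.995)
t=0.020: state=(1.880, 0.900)
t=0.030: state=(1.888, 0.806)
continuing one RK4 step at a time; state shown every 20 steps (Δt=0.2):
t=0.200: state=(1.892, -0.757)
t=0.400: state=(1.556, -2.616)
t=0.600: state=(0.854, -4.313)
t=0.800: state=(-0.094, -4.883)
t=1.000: state=(-0.981, -3.751)
t=1.200: state=(-1.542, -1.813)
t=1.400: state=(-1.706, 0.155)
t=1.600: state=(-1.483, 2.065)
t=1.800: state=(-0.891, 3.779)
t=2.000: state=(-0.037, 4.517)
t=2.200: state=(0.805, 3.654)
t=2.400: state=(1.362, 1.840)
t=2.600: state=(1.532, -0.127)
t=2.800: state=(1.315, -2.029)
t=3.000: state=(0.740, -3.615)
t=3.200: state=(-0.060, -4.144)
t=3.400: state=(-0.815, -3.194)
t=3.600: state=(-1.283, -1.418)
t=3.800: state=(-1.374, 0.504)
t=4.000: state=(-1.088, 2.313)
t=4.200: state=(-0.482, 3.609)
t=4.400: state=(0.273, 3.695)
t=4.590: state=(0.883, 2.578)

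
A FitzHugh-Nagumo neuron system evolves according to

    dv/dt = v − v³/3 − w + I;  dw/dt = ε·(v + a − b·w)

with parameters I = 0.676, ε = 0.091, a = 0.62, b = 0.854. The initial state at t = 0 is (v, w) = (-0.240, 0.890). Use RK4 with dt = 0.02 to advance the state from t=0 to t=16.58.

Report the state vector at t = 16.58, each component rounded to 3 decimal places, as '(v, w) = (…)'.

(v, w) = (1.717, 0.127)

t=0.000: state=(-0.240, 0.890)
step 1 (dt=0.02): k1=(-0.449, -0.035), k2=(-0.453, -0.035), k3=(-0.453, -0.035), k4=(-0.457, -0.035); state += dt/6·(k1+2k2+2k3+k4)
t=0.020: state=(-0.249, 0.889)
t=0.040: state=(-0.258, 0.889)
t=0.060: state=(-0.268, 0.888)
continuing one RK4 step at a time; state shown every 50 steps (Δt=1):
t=1.000: state=(-0.892, 0.831)
t=2.000: state=(-1.541, 0.712)
t=3.000: state=(-1.677, 0.570)
t=4.000: state=(-1.636, 0.436)
t=5.000: state=(-1.566, 0.318)
t=6.000: state=(-1.492, 0.214)
t=7.000: state=(-1.414, 0.125)
t=8.000: state=(-1.333, 0.050)
t=9.000: state=(-1.248, -0.012)
t=10.000: state=(-1.156, -0.062)
t=11.000: state=(-1.052, -0.100)
t=12.000: state=(-0.927, -0.125)
t=13.000: state=(-0.763, -0.136)
t=14.000: state=(-0.506, -0.128)
t=15.000: state=(0.014, -0.088)
t=16.000: state=(1.151, 0.020)
t=16.580: state=(1.717, 0.127)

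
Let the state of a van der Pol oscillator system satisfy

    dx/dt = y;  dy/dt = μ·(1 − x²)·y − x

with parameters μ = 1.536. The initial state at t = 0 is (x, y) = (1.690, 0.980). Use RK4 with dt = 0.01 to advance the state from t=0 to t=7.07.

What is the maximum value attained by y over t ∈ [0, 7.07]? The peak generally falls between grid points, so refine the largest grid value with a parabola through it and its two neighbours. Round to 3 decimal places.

t=0.000: state=(1.690, 0.980)
step 1 (dt=0.01): k1=(0.980, -4.484), k2=(0.958, -4.449), k3=(0.958, -4.449), k4=(0.936, -4.413); state += dt/6·(k1+2k2+2k3+k4)
t=0.010: state=(1.700, 0.936)
t=0.020: state=(1.709, 0.892)
t=0.030: state=(1.717, 0.849)
continuing one RK4 step at a time; state shown every 25 steps (Δt=0.25):
t=0.250: state=(1.817, 0.132)
t=0.500: state=(1.796, -0.248)
t=0.750: state=(1.711, -0.415)
t=1.000: state=(1.593, -0.517)
t=1.250: state=(1.452, -0.612)
t=1.500: state=(1.285, -0.730)
t=1.750: state=(1.083, -0.901)
t=2.000: state=(0.826, -1.174)
t=2.250: state=(0.480, -1.640)
t=2.500: state=(-0.020, -2.412)
t=2.750: state=(-0.734, -3.217)
t=3.000: state=(-1.503, -2.580)
t=3.250: state=(-1.927, -0.867)
t=3.500: state=(-2.014, 0.017)
t=3.750: state=(-1.968, 0.303)
t=4.000: state=(-1.877, 0.409)
t=4.250: state=(-1.767, 0.471)
t=4.500: state=(-1.641, 0.531)
t=4.750: state=(-1.500, 0.605)
t=5.000: state=(-1.337, 0.706)
t=5.250: state=(-1.143, 0.856)
t=5.500: state=(-0.901, 1.095)
t=5.750: state=(-0.582, 1.499)
t=6.000: state=(-0.128, 2.188)
t=6.250: state=(0.533, 3.079)
t=6.500: state=(1.327, 2.946)
t=6.750: state=(1.861, 1.254)
t=7.000: state=(2.012, 0.126)
t=7.070: state=(2.015, -0.030)
largest grid value and its neighbours: y(6.360)=3.26440, y(6.370)=3.26486, y(6.380)=3.26200
parabola through these three points peaks at t≈6.366 with y≈3.26508

max y = 3.265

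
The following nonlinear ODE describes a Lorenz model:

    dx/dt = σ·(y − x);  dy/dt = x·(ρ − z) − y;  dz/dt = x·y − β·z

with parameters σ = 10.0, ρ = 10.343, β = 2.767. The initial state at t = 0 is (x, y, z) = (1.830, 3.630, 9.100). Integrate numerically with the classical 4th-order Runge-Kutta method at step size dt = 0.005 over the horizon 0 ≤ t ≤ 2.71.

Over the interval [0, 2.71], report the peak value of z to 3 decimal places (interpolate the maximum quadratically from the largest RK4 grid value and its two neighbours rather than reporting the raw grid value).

max z = 11.048

t=0.000: state=(1.830, 3.630, 9.100)
step 1 (dt=0.005): k1=(18.000, -1.355, -18.537), k2=(17.516, -1.209, -18.252), k3=(17.532, -1.212, -18.257), k4=(17.063, -1.065, -17.978); state += dt/6·(k1+2k2+2k3+k4)
t=0.005: state=(1.918, 3.624, 9.009)
t=0.010: state=(2.001, 3.619, 8.920)
t=0.015: state=(2.080, 3.616, 8.834)
continuing one RK4 step at a time; state shown every 20 steps (Δt=0.1):
t=0.100: state=(2.994, 3.779, 7.708)
t=0.200: state=(3.696, 4.390, 7.045)
t=0.300: state=(4.450, 5.267, 7.070)
t=0.400: state=(5.295, 6.131, 7.817)
t=0.500: state=(6.017, 6.564, 9.121)
t=0.600: state=(6.286, 6.249, 10.420)
t=0.700: state=(5.958, 5.383, 11.035)
t=0.800: state=(5.268, 4.535, 10.782)
t=0.900: state=(4.610, 4.068, 10.002)
t=1.000: state=(4.227, 4.011, 9.119)
t=1.100: state=(4.171, 4.266, 8.417)
t=1.200: state=(4.394, 4.729, 8.059)
t=1.300: state=(4.807, 5.278, 8.128)
t=1.400: state=(5.284, 5.736, 8.610)
t=1.500: state=(5.650, 5.904, 9.338)
t=1.600: state=(5.752, 5.696, 9.996)
t=1.700: state=(5.556, 5.241, 10.289)
t=1.800: state=(5.184, 4.790, 10.146)
t=1.900: state=(4.825, 4.524, 9.712)
t=2.000: state=(4.611, 4.491, 9.207)
t=2.100: state=(4.587, 4.654, 8.808)
t=2.200: state=(4.730, 4.940, 8.628)
t=2.300: state=(4.979, 5.253, 8.708)
t=2.400: state=(5.243, 5.480, 9.012)
t=2.500: state=(5.422, 5.532, 9.414)
t=2.600: state=(5.449, 5.393, 9.744)
t=2.700: state=(5.325, 5.144, 9.871)
t=2.710: state=(5.306, 5.118, 9.871)
largest grid value and its neighbours: z(0.710)=11.04573, z(0.715)=11.04778, z(0.720)=11.04763
parabola through these three points peaks at t≈0.717 with z≈11.04799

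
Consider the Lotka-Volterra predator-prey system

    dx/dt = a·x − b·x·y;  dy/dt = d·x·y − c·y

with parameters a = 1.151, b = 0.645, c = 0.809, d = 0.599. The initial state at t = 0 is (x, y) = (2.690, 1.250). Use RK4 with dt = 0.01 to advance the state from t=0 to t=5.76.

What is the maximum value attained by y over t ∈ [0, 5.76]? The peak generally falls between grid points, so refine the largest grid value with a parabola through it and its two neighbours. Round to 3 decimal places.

t=0.000: state=(2.690, 1.250)
step 1 (dt=0.01): k1=(0.927, 1.003), k2=(0.920, 1.010), k3=(0.920, 1.010), k4=(0.913, 1.018); state += dt/6·(k1+2k2+2k3+k4)
t=0.010: state=(2.699, 1.260)
t=0.020: state=(2.708, 1.270)
t=0.030: state=(2.717, 1.281)
continuing one RK4 step at a time; state shown every 20 steps (Δt=0.2):
t=0.200: state=(2.841, 1.482)
t=0.400: state=(2.900, 1.780)
t=0.600: state=(2.837, 2.138)
t=0.800: state=(2.644, 2.528)
t=1.000: state=(2.343, 2.902)
t=1.200: state=(1.988, 3.200)
t=1.400: state=(1.635, 3.381)
t=1.600: state=(1.324, 3.432)
t=1.800: state=(1.074, 3.368)
t=2.000: state=(0.883, 3.219)
t=2.200: state=(0.743, 3.017)
t=2.400: state=(0.644, 2.788)
t=2.600: state=(0.574, 2.550)
t=2.800: state=(0.528, 2.317)
t=3.000: state=(0.500, 2.096)
t=3.200: state=(0.487, 1.891)
t=3.400: state=(0.486, 1.705)
t=3.600: state=(0.497, 1.538)
t=3.800: state=(0.518, 1.390)
t=4.000: state=(0.549, 1.260)
t=4.200: state=(0.592, 1.148)
t=4.400: state=(0.647, 1.051)
t=4.600: state=(0.715, 0.970)
t=4.800: state=(0.798, 0.903)
t=5.000: state=(0.897, 0.850)
t=5.200: state=(1.015, 0.811)
t=5.400: state=(1.153, 0.785)
t=5.600: state=(1.312, 0.774)
t=5.760: state=(1.457, 0.777)
largest grid value and its neighbours: y(1.570)=3.43188, y(1.580)=3.43208, y(1.590)=3.43198
parabola through these three points peaks at t≈1.582 with y≈3.43208

max y = 3.432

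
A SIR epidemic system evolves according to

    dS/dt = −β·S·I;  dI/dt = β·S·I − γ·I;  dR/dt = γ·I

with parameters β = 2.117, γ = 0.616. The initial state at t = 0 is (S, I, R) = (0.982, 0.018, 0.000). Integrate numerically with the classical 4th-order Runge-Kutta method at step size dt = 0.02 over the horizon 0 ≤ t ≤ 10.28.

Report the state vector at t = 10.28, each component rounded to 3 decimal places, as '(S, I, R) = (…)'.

t=0.000: state=(0.982, 0.018, 0.000)
step 1 (dt=0.02): k1=(-0.037, 0.026, 0.011), k2=(-0.038, 0.027, 0.011), k3=(-0.038, 0.027, 0.011), k4=(-0.039, 0.027, 0.011); state += dt/6·(k1+2k2+2k3+k4)
t=0.020: state=(0.981, 0.019, 0.000)
t=0.040: state=(0.980, 0.019, 0.000)
t=0.060: state=(0.980, 0.020, 0.001)
continuing one RK4 step at a time; state shown every 25 steps (Δt=0.5):
t=0.500: state=(0.955, 0.037, 0.008)
t=1.000: state=(0.903, 0.073, 0.024)
t=1.500: state=(0.812, 0.133, 0.055)
t=2.000: state=(0.676, 0.216, 0.109)
t=2.500: state=(0.514, 0.298, 0.188)
t=3.000: state=(0.364, 0.347, 0.289)
t=3.500: state=(0.251, 0.352, 0.397)
t=4.000: state=(0.175, 0.323, 0.502)
t=4.500: state=(0.127, 0.278, 0.595)
t=5.000: state=(0.097, 0.230, 0.673)
t=5.500: state=(0.078, 0.185, 0.737)
t=6.000: state=(0.066, 0.147, 0.788)
t=6.500: state=(0.057, 0.115, 0.828)
t=7.000: state=(0.051, 0.090, 0.859)
t=7.500: state=(0.047, 0.069, 0.884)
t=8.000: state=(0.044, 0.053, 0.902)
t=8.500: state=(0.042, 0.041, 0.917)
t=9.000: state=(0.040, 0.032, 0.928)
t=9.500: state=(0.039, 0.024, 0.937)
t=10.000: state=(0.038, 0.019, 0.943)
t=10.280: state=(0.038, 0.016, 0.946)

(S, I, R) = (0.038, 0.016, 0.946)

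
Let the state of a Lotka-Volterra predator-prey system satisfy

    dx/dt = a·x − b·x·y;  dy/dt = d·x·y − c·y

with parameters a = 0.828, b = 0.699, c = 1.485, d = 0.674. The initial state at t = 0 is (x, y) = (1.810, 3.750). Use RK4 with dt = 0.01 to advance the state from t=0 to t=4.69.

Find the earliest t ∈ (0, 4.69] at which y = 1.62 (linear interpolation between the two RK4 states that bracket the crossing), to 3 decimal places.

t = 1.013

t=0.000: state=(1.810, 3.750)
step 1 (dt=0.01): k1=(-3.246, -0.994), k2=(-3.210, -1.034), k3=(-3.211, -1.033), k4=(-3.175, -1.072); state += dt/6·(k1+2k2+2k3+k4)
t=0.010: state=(1.778, 3.740)
t=0.020: state=(1.746, 3.729)
t=0.030: state=(1.716, 3.717)
continuing one RK4 step at a time; state shown every 20 steps (Δt=0.2):
t=0.200: state=(1.290, 3.424)
t=0.400: state=(0.974, 2.959)
t=0.600: state=(0.786, 2.473)
t=0.800: state=(0.678, 2.026)
t=1.000: state=(0.620, 1.643)
t=1.010: state=(0.618, 1.625)
next step: t=1.020: state=(0.616, 1.608) — y has crossed 1.62
linear interpolation between t=1.010 (1.62513) and t=1.020 (1.60785) → t≈1.013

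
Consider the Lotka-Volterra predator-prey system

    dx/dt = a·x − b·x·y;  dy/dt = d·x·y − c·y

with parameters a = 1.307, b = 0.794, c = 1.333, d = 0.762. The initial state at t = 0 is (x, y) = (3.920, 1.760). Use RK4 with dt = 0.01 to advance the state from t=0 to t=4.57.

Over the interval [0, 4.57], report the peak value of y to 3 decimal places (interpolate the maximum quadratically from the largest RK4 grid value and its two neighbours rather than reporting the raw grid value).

t=0.000: state=(3.920, 1.760)
step 1 (dt=0.01): k1=(-0.355, 2.911), k2=(-0.400, 2.933), k3=(-0.400, 2.933), k4=(-0.445, 2.954); state += dt/6·(k1+2k2+2k3+k4)
t=0.010: state=(3.916, 1.789)
t=0.020: state=(3.911, 1.819)
t=0.030: state=(3.905, 1.849)
continuing one RK4 step at a time; state shown every 20 steps (Δt=0.2):
t=0.200: state=(3.661, 2.414)
t=0.400: state=(3.066, 3.097)
t=0.600: state=(2.334, 3.581)
t=0.800: state=(1.690, 3.719)
t=1.000: state=(1.228, 3.550)
t=1.200: state=(0.932, 3.200)
t=1.400: state=(0.752, 2.783)
t=1.600: state=(0.649, 2.371)
t=1.800: state=(0.597, 1.996)
t=2.000: state=(0.579, 1.671)
t=2.200: state=(0.590, 1.399)
t=2.400: state=(0.625, 1.175)
t=2.600: state=(0.684, 0.994)
t=2.800: state=(0.767, 0.850)
t=3.000: state=(0.879, 0.738)
t=3.200: state=(1.022, 0.653)
t=3.400: state=(1.203, 0.593)
t=3.600: state=(1.427, 0.554)
t=3.800: state=(1.700, 0.539)
t=4.000: state=(2.026, 0.548)
t=4.200: state=(2.406, 0.588)
t=4.400: state=(2.829, 0.670)
t=4.570: state=(3.204, 0.790)
largest grid value and its neighbours: y(0.770)=3.72066, y(0.780)=3.72099, y(0.790)=3.72050
parabola through these three points peaks at t≈0.779 with y≈3.72099

max y = 3.721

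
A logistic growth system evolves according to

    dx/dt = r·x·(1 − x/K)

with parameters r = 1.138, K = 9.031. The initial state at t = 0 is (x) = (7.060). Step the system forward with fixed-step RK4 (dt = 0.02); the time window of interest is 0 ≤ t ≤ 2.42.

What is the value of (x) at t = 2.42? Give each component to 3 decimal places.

(x) = (8.873)

t=0.000: state=(7.060)
step 1 (dt=0.02): k1=(1.753), k2=(1.742), k3=(1.742), k4=(1.731); state += dt/6·(k1+2k2+2k3+k4)
t=0.020: state=(7.095)
t=0.040: state=(7.129)
t=0.060: state=(7.163)
continuing one RK4 step at a time; state shown every 5 steps (Δt=0.1):
t=0.100: state=(7.230)
t=0.200: state=(7.388)
t=0.300: state=(7.536)
t=0.400: state=(7.672)
t=0.500: state=(7.799)
t=0.600: state=(7.915)
t=0.700: state=(8.021)
t=0.800: state=(8.119)
t=0.900: state=(8.208)
t=1.000: state=(8.289)
t=1.100: state=(8.363)
t=1.200: state=(8.430)
t=1.300: state=(8.491)
t=1.400: state=(8.546)
t=1.500: state=(8.596)
t=1.600: state=(8.640)
t=1.700: state=(8.681)
t=1.800: state=(8.717)
t=1.900: state=(8.750)
t=2.000: state=(8.779)
t=2.100: state=(8.806)
t=2.200: state=(8.829)
t=2.300: state=(8.851)
t=2.400: state=(8.870)
t=2.420: state=(8.873)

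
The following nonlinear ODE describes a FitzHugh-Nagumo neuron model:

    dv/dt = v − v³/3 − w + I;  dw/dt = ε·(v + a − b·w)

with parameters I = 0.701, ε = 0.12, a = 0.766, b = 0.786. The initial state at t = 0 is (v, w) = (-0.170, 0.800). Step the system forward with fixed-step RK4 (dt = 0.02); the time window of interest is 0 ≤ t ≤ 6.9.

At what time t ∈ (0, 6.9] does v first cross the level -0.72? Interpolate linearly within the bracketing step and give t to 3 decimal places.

t = 1.200

t=0.000: state=(-0.170, 0.800)
step 1 (dt=0.02): k1=(-0.267, -0.004), k2=(-0.270, -0.004), k3=(-0.270, -0.004), k4=(-0.273, -0.005); state += dt/6·(k1+2k2+2k3+k4)
t=0.020: state=(-0.175, 0.800)
t=0.040: state=(-0.181, 0.800)
t=0.060: state=(-0.187, 0.800)
continuing one RK4 step at a time; state shown every 25 steps (Δt=0.5):
t=0.500: state=(-0.340, 0.793)
t=1.000: state=(-0.594, 0.775)
t=1.200: state=(-0.720, 0.763)
next step: t=1.220: state=(-0.733, 0.762) — v has crossed -0.72
linear interpolation between t=1.200 (-0.71992) and t=1.220 (-0.73312) → t≈1.200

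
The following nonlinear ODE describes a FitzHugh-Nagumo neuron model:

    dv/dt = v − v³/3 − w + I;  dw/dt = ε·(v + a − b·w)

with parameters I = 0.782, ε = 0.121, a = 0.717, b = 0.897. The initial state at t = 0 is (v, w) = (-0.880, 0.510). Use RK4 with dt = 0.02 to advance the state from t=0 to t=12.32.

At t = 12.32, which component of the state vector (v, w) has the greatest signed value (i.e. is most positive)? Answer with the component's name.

largest component: v

t=0.000: state=(-0.880, 0.510)
step 1 (dt=0.02): k1=(-0.381, -0.075), k2=(-0.381, -0.075), k3=(-0.381, -0.075), k4=(-0.381, -0.076); state += dt/6·(k1+2k2+2k3+k4)
t=0.020: state=(-0.888, 0.508)
t=0.040: state=(-0.895, 0.507)
t=0.060: state=(-0.903, 0.505)
continuing one RK4 step at a time; state shown every 25 steps (Δt=0.5):
t=0.500: state=(-1.065, 0.468)
t=1.000: state=(-1.217, 0.418)
t=1.500: state=(-1.315, 0.363)
t=2.000: state=(-1.360, 0.307)
t=2.500: state=(-1.367, 0.253)
t=3.000: state=(-1.350, 0.202)
t=3.500: state=(-1.319, 0.155)
t=4.000: state=(-1.278, 0.112)
t=4.500: state=(-1.232, 0.075)
t=5.000: state=(-1.180, 0.042)
t=5.500: state=(-1.124, 0.014)
t=6.000: state=(-1.062, -0.009)
t=6.500: state=(-0.995, -0.027)
t=7.000: state=(-0.919, -0.040)
t=7.500: state=(-0.832, -0.047)
t=8.000: state=(-0.728, -0.048)
t=8.500: state=(-0.597, -0.043)
t=9.000: state=(-0.422, -0.028)
t=9.500: state=(-0.169, -0.002)
t=10.000: state=(0.218, 0.041)
t=10.500: state=(0.791, 0.110)
t=11.000: state=(1.412, 0.212)
t=11.500: state=(1.763, 0.338)
t=12.000: state=(1.854, 0.470)
t=12.320: state=(1.853, 0.552)
compare at T: v=1.853, w=0.552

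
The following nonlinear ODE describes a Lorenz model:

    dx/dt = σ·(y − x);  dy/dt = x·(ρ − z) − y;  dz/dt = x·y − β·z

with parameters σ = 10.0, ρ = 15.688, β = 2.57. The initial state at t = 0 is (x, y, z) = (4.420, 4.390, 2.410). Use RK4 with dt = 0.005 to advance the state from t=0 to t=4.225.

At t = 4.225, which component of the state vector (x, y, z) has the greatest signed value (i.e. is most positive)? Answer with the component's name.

largest component: y

t=0.000: state=(4.420, 4.390, 2.410)
step 1 (dt=0.005): k1=(-0.300, 54.299, 13.210), k2=(1.065, 54.007, 13.722), k3=(1.024, 54.047, 13.731), k4=(2.351, 53.793, 14.252); state += dt/6·(k1+2k2+2k3+k4)
t=0.005: state=(4.425, 4.660, 2.479)
t=0.010: state=(4.443, 4.928, 2.553)
t=0.015: state=(4.473, 5.195, 2.632)
continuing one RK4 step at a time; state shown every 40 steps (Δt=0.2):
t=0.200: state=(10.397, 14.108, 13.464)
t=0.400: state=(6.913, 1.484, 21.945)
t=0.600: state=(0.674, -0.358, 13.158)
t=0.800: state=(-0.099, -0.213, 7.864)
t=1.000: state=(-0.359, -0.564, 4.717)
t=1.200: state=(-1.226, -2.026, 2.974)
t=1.400: state=(-4.629, -7.632, 3.936)
t=1.600: state=(-11.635, -12.695, 19.350)
t=1.800: state=(-4.350, -0.120, 19.258)
t=2.000: state=(-0.411, 0.100, 11.466)
t=2.200: state=(-0.103, -0.114, 6.858)
t=2.400: state=(-0.248, -0.393, 4.108)
t=2.600: state=(-0.883, -1.475, 2.536)
t=2.800: state=(-3.486, -5.876, 2.723)
t=3.000: state=(-10.898, -14.256, 15.030)
t=3.200: state=(-6.150, -0.830, 21.354)
t=3.400: state=(-0.459, 0.424, 12.706)
t=3.600: state=(0.252, 0.414, 7.601)
t=3.800: state=(0.757, 1.191, 4.607)
t=4.000: state=(2.585, 4.242, 3.437)
t=4.200: state=(8.570, 12.610, 9.910)
t=4.225: state=(9.556, 13.342, 12.154)
compare at T: x=9.556, y=13.342, z=12.154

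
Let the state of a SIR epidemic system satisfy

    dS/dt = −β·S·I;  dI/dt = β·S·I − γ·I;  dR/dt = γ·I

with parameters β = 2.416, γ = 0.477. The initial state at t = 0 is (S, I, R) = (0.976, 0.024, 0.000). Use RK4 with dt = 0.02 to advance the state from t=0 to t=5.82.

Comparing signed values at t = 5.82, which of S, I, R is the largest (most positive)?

largest component: R

t=0.000: state=(0.976, 0.024, 0.000)
step 1 (dt=0.02): k1=(-0.057, 0.045, 0.011), k2=(-0.058, 0.046, 0.012), k3=(-0.058, 0.046, 0.012), k4=(-0.059, 0.047, 0.012); state += dt/6·(k1+2k2+2k3+k4)
t=0.020: state=(0.975, 0.025, 0.000)
t=0.040: state=(0.974, 0.026, 0.000)
t=0.060: state=(0.972, 0.027, 0.001)
continuing one RK4 step at a time; state shown every 10 steps (Δt=0.2):
t=0.200: state=(0.962, 0.035, 0.003)
t=0.400: state=(0.943, 0.050, 0.007)
t=0.600: state=(0.916, 0.072, 0.013)
t=0.800: state=(0.879, 0.100, 0.021)
t=1.000: state=(0.830, 0.138, 0.032)
t=1.200: state=(0.768, 0.185, 0.047)
t=1.400: state=(0.694, 0.239, 0.067)
t=1.600: state=(0.609, 0.298, 0.093)
t=1.800: state=(0.520, 0.356, 0.124)
t=2.000: state=(0.433, 0.407, 0.161)
t=2.200: state=(0.352, 0.447, 0.201)
t=2.400: state=(0.281, 0.473, 0.245)
t=2.600: state=(0.223, 0.486, 0.291)
t=2.800: state=(0.176, 0.486, 0.338)
t=3.000: state=(0.140, 0.477, 0.384)
t=3.200: state=(0.111, 0.460, 0.428)
t=3.400: state=(0.090, 0.439, 0.471)
t=3.600: state=(0.073, 0.415, 0.512)
t=3.800: state=(0.060, 0.389, 0.550)
t=4.000: state=(0.050, 0.364, 0.586)
t=4.200: state=(0.042, 0.338, 0.620)
t=4.400: state=(0.036, 0.313, 0.651)
t=4.600: state=(0.031, 0.289, 0.680)
t=4.800: state=(0.027, 0.267, 0.706)
t=5.000: state=(0.024, 0.245, 0.731)
t=5.200: state=(0.022, 0.226, 0.753)
t=5.400: state=(0.019, 0.207, 0.774)
t=5.600: state=(0.018, 0.190, 0.792)
t=5.800: state=(0.016, 0.174, 0.810)
t=5.820: state=(0.016, 0.172, 0.811)
compare at T: S=0.016, I=0.172, R=0.811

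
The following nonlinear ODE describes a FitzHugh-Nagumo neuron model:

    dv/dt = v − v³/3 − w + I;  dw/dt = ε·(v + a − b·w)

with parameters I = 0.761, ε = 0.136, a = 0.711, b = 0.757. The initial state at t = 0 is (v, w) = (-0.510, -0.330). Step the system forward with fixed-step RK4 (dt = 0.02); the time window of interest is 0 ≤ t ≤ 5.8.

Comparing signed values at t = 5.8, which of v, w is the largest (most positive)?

largest component: v

t=0.000: state=(-0.510, -0.330)
step 1 (dt=0.02): k1=(0.625, 0.061), k2=(0.629, 0.062), k3=(0.629, 0.062), k4=(0.633, 0.063); state += dt/6·(k1+2k2+2k3+k4)
t=0.020: state=(-0.497, -0.329)
t=0.040: state=(-0.485, -0.327)
t=0.060: state=(-0.472, -0.326)
continuing one RK4 step at a time; state shown every 10 steps (Δt=0.2):
t=0.200: state=(-0.376, -0.316)
t=0.400: state=(-0.220, -0.299)
t=0.600: state=(-0.037, -0.277)
t=0.800: state=(0.182, -0.250)
t=1.000: state=(0.441, -0.218)
t=1.200: state=(0.735, -0.178)
t=1.400: state=(1.048, -0.132)
t=1.600: state=(1.345, -0.077)
t=1.800: state=(1.587, -0.017)
t=2.000: state=(1.756, 0.048)
t=2.200: state=(1.858, 0.115)
t=2.400: state=(1.910, 0.182)
t=2.600: state=(1.930, 0.249)
t=2.800: state=(1.931, 0.315)
t=3.000: state=(1.922, 0.380)
t=3.200: state=(1.907, 0.443)
t=3.400: state=(1.888, 0.504)
t=3.600: state=(1.868, 0.564)
t=3.800: state=(1.846, 0.621)
t=4.000: state=(1.823, 0.677)
t=4.200: state=(1.801, 0.731)
t=4.400: state=(1.777, 0.784)
t=4.600: state=(1.754, 0.834)
t=4.800: state=(1.730, 0.883)
t=5.000: state=(1.706, 0.931)
t=5.200: state=(1.682, 0.977)
t=5.400: state=(1.658, 1.021)
t=5.600: state=(1.634, 1.063)
t=5.800: state=(1.609, 1.105)
compare at T: v=1.609, w=1.105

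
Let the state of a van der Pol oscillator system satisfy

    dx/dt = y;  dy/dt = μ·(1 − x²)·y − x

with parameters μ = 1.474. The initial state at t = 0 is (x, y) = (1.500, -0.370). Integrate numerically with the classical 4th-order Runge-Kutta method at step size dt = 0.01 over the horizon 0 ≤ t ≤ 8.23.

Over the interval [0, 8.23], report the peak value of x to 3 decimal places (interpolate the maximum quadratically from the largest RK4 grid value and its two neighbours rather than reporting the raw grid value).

max x = 2.015

t=0.000: state=(1.500, -0.370)
step 1 (dt=0.01): k1=(-0.370, -0.818), k2=(-0.374, -0.812), k3=(-0.374, -0.812), k4=(-0.378, -0.806); state += dt/6·(k1+2k2+2k3+k4)
t=0.010: state=(1.496, -0.378)
t=0.020: state=(1.492, -0.386)
t=0.030: state=(1.489, -0.394)
continuing one RK4 step at a time; state shown every 50 steps (Δt=0.5):
t=0.500: state=(1.227, -0.711)
t=1.000: state=(0.763, -1.213)
t=1.500: state=(-0.114, -2.475)
t=2.000: state=(-1.553, -2.341)
t=2.500: state=(-2.003, 0.045)
t=3.000: state=(-1.857, 0.428)
t=3.500: state=(-1.608, 0.563)
t=4.000: state=(-1.283, 0.762)
t=4.500: state=(-0.805, 1.217)
t=5.000: state=(0.065, 2.454)
t=5.500: state=(1.527, 2.466)
t=6.000: state=(2.015, -0.023)
t=6.500: state=(1.873, -0.422)
t=7.000: state=(1.629, -0.554)
t=7.500: state=(1.309, -0.743)
t=8.000: state=(0.848, -1.168)
t=8.230: state=(0.537, -1.564)
largest grid value and its neighbours: x(5.980)=2.01481, x(5.990)=2.01488, x(6.000)=2.01475
parabola through these three points peaks at t≈5.988 with x≈2.01488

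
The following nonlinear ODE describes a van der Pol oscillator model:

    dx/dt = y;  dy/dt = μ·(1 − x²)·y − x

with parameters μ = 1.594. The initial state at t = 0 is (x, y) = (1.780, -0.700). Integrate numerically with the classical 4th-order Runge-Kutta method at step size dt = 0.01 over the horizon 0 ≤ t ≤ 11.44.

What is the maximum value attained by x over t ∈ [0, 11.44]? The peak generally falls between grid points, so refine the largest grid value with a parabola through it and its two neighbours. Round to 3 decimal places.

t=0.000: state=(1.780, -0.700)
step 1 (dt=0.01): k1=(-0.700, 0.640), k2=(-0.697, 0.618), k3=(-0.697, 0.619), k4=(-0.694, 0.598); state += dt/6·(k1+2k2+2k3+k4)
t=0.010: state=(1.773, -0.694)
t=0.020: state=(1.766, -0.688)
t=0.030: state=(1.759, -0.683)
continuing one RK4 step at a time; state shown every 50 steps (Δt=0.5):
t=0.500: state=(1.455, -0.667)
t=1.000: state=(1.068, -0.930)
t=1.500: state=(0.442, -1.720)
t=2.000: state=(-0.841, -3.341)
t=2.500: state=(-1.965, -0.653)
t=3.000: state=(-1.959, 0.322)
t=3.500: state=(-1.758, 0.464)
t=4.000: state=(-1.496, 0.591)
t=4.500: state=(-1.147, 0.836)
t=5.000: state=(-0.598, 1.472)
t=5.500: state=(0.512, 3.113)
t=6.000: state=(1.866, 1.255)
t=6.500: state=(1.986, -0.259)
t=7.000: state=(1.801, -0.443)
t=7.500: state=(1.551, -0.562)
t=8.000: state=(1.224, -0.773)
t=8.500: state=(0.729, -1.292)
t=9.000: state=(-0.231, -2.766)
t=9.500: state=(-1.713, -1.962)
t=10.000: state=(-2.007, 0.166)
t=10.500: state=(-1.842, 0.422)
t=11.000: state=(-1.603, 0.535)
t=11.440: state=(-1.337, 0.690)
largest grid value and its neighbours: x(6.290)=2.01620, x(6.300)=2.01629, x(6.310)=2.01618
parabola through these three points peaks at t≈6.299 with x≈2.01629

max x = 2.016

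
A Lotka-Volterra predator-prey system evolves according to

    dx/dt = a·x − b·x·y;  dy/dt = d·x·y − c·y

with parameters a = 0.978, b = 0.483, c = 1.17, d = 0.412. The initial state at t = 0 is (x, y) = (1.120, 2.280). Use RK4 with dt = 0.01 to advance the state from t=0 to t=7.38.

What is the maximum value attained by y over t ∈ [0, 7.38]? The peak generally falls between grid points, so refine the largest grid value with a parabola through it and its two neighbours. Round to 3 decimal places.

max y = 4.396

t=0.000: state=(1.120, 2.280)
step 1 (dt=0.01): k1=(-0.138, -1.616), k2=(-0.134, -1.610), k3=(-0.134, -1.610), k4=(-0.129, -1.605); state += dt/6·(k1+2k2+2k3+k4)
t=0.010: state=(1.119, 2.264)
t=0.020: state=(1.117, 2.248)
t=0.030: state=(1.116, 2.232)
continuing one RK4 step at a time; state shown every 25 steps (Δt=0.25):
t=0.250: state=(1.111, 1.908)
t=0.500: state=(1.149, 1.600)
t=0.750: state=(1.229, 1.349)
t=1.000: state=(1.350, 1.149)
t=1.250: state=(1.515, 0.994)
t=1.500: state=(1.729, 0.876)
t=1.750: state=(1.997, 0.792)
t=2.000: state=(2.326, 0.738)
t=2.250: state=(2.721, 0.714)
t=2.500: state=(3.188, 0.722)
t=2.750: state=(3.722, 0.769)
t=3.000: state=(4.308, 0.868)
t=3.250: state=(4.907, 1.041)
t=3.500: state=(5.439, 1.325)
t=3.750: state=(5.773, 1.767)
t=4.000: state=(5.745, 2.395)
t=4.250: state=(5.249, 3.162)
t=4.500: state=(4.373, 3.883)
t=4.750: state=(3.390, 4.321)
t=5.000: state=(2.552, 4.371)
t=5.250: state=(1.949, 4.106)
t=5.500: state=(1.555, 3.665)
t=5.750: state=(1.314, 3.167)
t=6.000: state=(1.179, 2.686)
t=6.250: state=(1.118, 2.255)
t=6.500: state=(1.112, 1.888)
t=6.750: state=(1.153, 1.583)
t=7.000: state=(1.235, 1.335)
t=7.250: state=(1.359, 1.139)
t=7.380: state=(1.441, 1.054)
largest grid value and its neighbours: y(4.900)=4.39613, y(4.910)=4.39621, y(4.920)=4.39570
parabola through these three points peaks at t≈4.906 with y≈4.39625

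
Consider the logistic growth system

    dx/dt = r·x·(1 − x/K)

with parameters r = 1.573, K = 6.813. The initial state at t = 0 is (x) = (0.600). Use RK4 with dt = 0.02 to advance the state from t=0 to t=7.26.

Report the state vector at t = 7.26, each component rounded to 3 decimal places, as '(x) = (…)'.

t=0.000: state=(0.600)
step 1 (dt=0.02): k1=(0.861), k2=(0.872), k3=(0.872), k4=(0.883); state += dt/6·(k1+2k2+2k3+k4)
t=0.020: state=(0.617)
t=0.040: state=(0.635)
t=0.060: state=(0.654)
continuing one RK4 step at a time; state shown every 25 steps (Δt=0.5):
t=0.500: state=(1.192)
t=1.000: state=(2.164)
t=1.500: state=(3.444)
t=2.000: state=(4.713)
t=2.500: state=(5.664)
t=3.000: state=(6.237)
t=3.500: state=(6.538)
t=4.000: state=(6.685)
t=4.500: state=(6.754)
t=5.000: state=(6.786)
t=5.500: state=(6.801)
t=6.000: state=(6.807)
t=6.500: state=(6.810)
t=7.000: state=(6.812)
t=7.260: state=(6.812)

(x) = (6.812)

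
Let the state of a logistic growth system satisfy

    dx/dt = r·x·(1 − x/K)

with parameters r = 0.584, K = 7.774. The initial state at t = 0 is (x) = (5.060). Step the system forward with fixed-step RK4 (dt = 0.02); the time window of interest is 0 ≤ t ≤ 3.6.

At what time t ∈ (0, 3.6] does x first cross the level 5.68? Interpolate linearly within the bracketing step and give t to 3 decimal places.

t=0.000: state=(5.060)
step 1 (dt=0.02): k1=(1.032), k2=(1.030), k3=(1.030), k4=(1.028); state += dt/6·(k1+2k2+2k3+k4)
t=0.020: state=(5.081)
t=0.040: state=(5.101)
t=0.060: state=(5.122)
continuing one RK4 step at a time; state shown every 10 steps (Δt=0.2):
t=0.200: state=(5.263)
t=0.400: state=(5.457)
t=0.600: state=(5.642)
t=0.640: state=(5.678)
next step: t=0.660: state=(5.696) — x has crossed 5.68
linear interpolation between t=0.640 (5.67821) and t=0.660 (5.69604) → t≈0.642

t = 0.642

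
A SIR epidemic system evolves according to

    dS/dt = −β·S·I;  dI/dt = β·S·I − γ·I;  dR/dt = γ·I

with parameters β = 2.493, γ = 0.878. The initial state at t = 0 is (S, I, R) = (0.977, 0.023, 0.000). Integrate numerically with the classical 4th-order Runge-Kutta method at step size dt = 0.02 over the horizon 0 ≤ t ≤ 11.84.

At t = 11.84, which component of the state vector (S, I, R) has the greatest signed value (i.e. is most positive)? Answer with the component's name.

t=0.000: state=(0.977, 0.023, 0.000)
step 1 (dt=0.02): k1=(-0.056, 0.036, 0.020), k2=(-0.057, 0.036, 0.021), k3=(-0.057, 0.036, 0.021), k4=(-0.058, 0.037, 0.021); state += dt/6·(k1+2k2+2k3+k4)
t=0.020: state=(0.976, 0.024, 0.000)
t=0.040: state=(0.975, 0.024, 0.001)
t=0.060: state=(0.973, 0.025, 0.001)
continuing one RK4 step at a time; state shown every 25 steps (Δt=0.5):
t=0.500: state=(0.936, 0.049, 0.015)
t=1.000: state=(0.857, 0.097, 0.046)
t=1.500: state=(0.727, 0.169, 0.104)
t=2.000: state=(0.562, 0.243, 0.195)
t=2.500: state=(0.402, 0.285, 0.313)
t=3.000: state=(0.281, 0.280, 0.438)
t=3.500: state=(0.203, 0.243, 0.554)
t=4.000: state=(0.154, 0.195, 0.650)
t=4.500: state=(0.124, 0.150, 0.726)
t=5.000: state=(0.106, 0.111, 0.783)
t=5.500: state=(0.094, 0.081, 0.825)
t=6.000: state=(0.086, 0.059, 0.855)
t=6.500: state=(0.081, 0.042, 0.877)
t=7.000: state=(0.077, 0.030, 0.893)
t=7.500: state=(0.075, 0.021, 0.904)
t=8.000: state=(0.073, 0.015, 0.912)
t=8.500: state=(0.072, 0.011, 0.917)
t=9.000: state=(0.071, 0.007, 0.921)
t=9.500: state=(0.071, 0.005, 0.924)
t=10.000: state=(0.071, 0.004, 0.926)
t=10.500: state=(0.070, 0.003, 0.927)
t=11.000: state=(0.070, 0.002, 0.928)
t=11.500: state=(0.070, 0.001, 0.929)
t=11.840: state=(0.070, 0.001, 0.929)
compare at T: S=0.070, I=0.001, R=0.929

largest component: R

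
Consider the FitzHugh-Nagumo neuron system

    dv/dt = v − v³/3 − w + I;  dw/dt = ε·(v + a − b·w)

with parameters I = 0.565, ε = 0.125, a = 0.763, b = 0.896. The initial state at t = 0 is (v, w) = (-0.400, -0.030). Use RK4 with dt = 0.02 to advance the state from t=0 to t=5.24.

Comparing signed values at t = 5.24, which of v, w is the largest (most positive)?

largest component: v

t=0.000: state=(-0.400, -0.030)
step 1 (dt=0.02): k1=(0.216, 0.049), k2=(0.218, 0.049), k3=(0.218, 0.049), k4=(0.219, 0.049); state += dt/6·(k1+2k2+2k3+k4)
t=0.020: state=(-0.396, -0.029)
t=0.040: state=(-0.391, -0.028)
t=0.060: state=(-0.387, -0.027)
continuing one RK4 step at a time; state shown every 10 steps (Δt=0.2):
t=0.200: state=(-0.354, -0.020)
t=0.400: state=(-0.301, -0.009)
t=0.600: state=(-0.241, 0.004)
t=0.800: state=(-0.171, 0.017)
t=1.000: state=(-0.089, 0.033)
t=1.200: state=(0.008, 0.050)
t=1.400: state=(0.122, 0.069)
t=1.600: state=(0.256, 0.091)
t=1.800: state=(0.412, 0.116)
t=2.000: state=(0.590, 0.145)
t=2.200: state=(0.786, 0.177)
t=2.400: state=(0.990, 0.214)
t=2.600: state=(1.187, 0.255)
t=2.800: state=(1.361, 0.300)
t=3.000: state=(1.499, 0.348)
t=3.200: state=(1.599, 0.397)
t=3.400: state=(1.663, 0.448)
t=3.600: state=(1.700, 0.498)
t=3.800: state=(1.717, 0.548)
t=4.000: state=(1.720, 0.598)
t=4.200: state=(1.714, 0.646)
t=4.400: state=(1.703, 0.693)
t=4.600: state=(1.687, 0.738)
t=4.800: state=(1.669, 0.782)
t=5.000: state=(1.648, 0.825)
t=5.200: state=(1.627, 0.866)
t=5.240: state=(1.623, 0.874)
compare at T: v=1.623, w=0.874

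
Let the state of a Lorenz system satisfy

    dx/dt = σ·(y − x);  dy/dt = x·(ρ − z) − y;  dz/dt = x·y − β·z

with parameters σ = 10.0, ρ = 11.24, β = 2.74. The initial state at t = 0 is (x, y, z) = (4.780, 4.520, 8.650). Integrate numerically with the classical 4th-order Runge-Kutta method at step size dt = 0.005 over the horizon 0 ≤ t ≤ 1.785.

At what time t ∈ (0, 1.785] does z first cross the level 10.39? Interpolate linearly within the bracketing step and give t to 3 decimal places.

t=0.000: state=(4.780, 4.520, 8.650)
step 1 (dt=0.005): k1=(-2.600, 7.860, -2.095), k2=(-2.338, 7.849, -2.017), k3=(-2.345, 7.850, -2.014), k4=(-2.090, 7.839, -1.934); state += dt/6·(k1+2k2+2k3+k4)
t=0.005: state=(4.768, 4.559, 8.640)
t=0.010: state=(4.759, 4.598, 8.631)
t=0.015: state=(4.752, 4.637, 8.622)
continuing one RK4 step at a time; state shown every 20 steps (Δt=0.1):
t=0.100: state=(4.900, 5.289, 8.641)
t=0.200: state=(5.402, 5.957, 9.119)
t=0.300: state=(5.903, 6.301, 10.000)
t=0.340: state=(6.036, 6.298, 10.390)
next step: t=0.345: state=(6.048, 6.291, 10.437) — z has crossed 10.39
linear interpolation between t=0.340 (10.38991) and t=0.345 (10.43740) → t≈0.340

t = 0.340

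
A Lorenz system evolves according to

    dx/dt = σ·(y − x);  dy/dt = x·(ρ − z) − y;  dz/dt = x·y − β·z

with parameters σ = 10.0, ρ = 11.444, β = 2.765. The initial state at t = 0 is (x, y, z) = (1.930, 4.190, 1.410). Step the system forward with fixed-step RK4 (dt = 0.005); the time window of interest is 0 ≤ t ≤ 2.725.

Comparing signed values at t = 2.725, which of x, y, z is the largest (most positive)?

largest component: z

t=0.000: state=(1.930, 4.190, 1.410)
step 1 (dt=0.005): k1=(22.600, 15.176, 4.188), k2=(22.414, 15.684, 4.471), k3=(22.432, 15.676, 4.470), k4=(22.262, 16.177, 4.756); state += dt/6·(k1+2k2+2k3+k4)
t=0.005: state=(2.042, 4.268, 1.432)
t=0.010: state=(2.153, 4.352, 1.458)
t=0.015: state=(2.262, 4.440, 1.486)
continuing one RK4 step at a time; state shown every 20 steps (Δt=0.1):
t=0.100: state=(4.149, 6.550, 2.531)
t=0.200: state=(6.847, 9.726, 5.949)
t=0.300: state=(9.235, 10.617, 12.124)
t=0.400: state=(8.836, 6.681, 16.422)
t=0.500: state=(5.852, 2.657, 15.342)
t=0.600: state=(3.239, 1.336, 12.344)
t=0.700: state=(1.993, 1.308, 9.638)
t=0.800: state=(1.681, 1.673, 7.538)
t=0.900: state=(1.892, 2.305, 6.022)
t=1.000: state=(2.501, 3.316, 5.103)
t=1.100: state=(3.552, 4.853, 4.953)
t=1.200: state=(5.101, 6.867, 6.001)
t=1.300: state=(6.904, 8.582, 8.725)
t=1.400: state=(8.014, 8.340, 12.377)
t=1.500: state=(7.395, 5.941, 14.318)
t=1.600: state=(5.594, 3.719, 13.539)
t=1.700: state=(4.020, 2.832, 11.577)
t=1.800: state=(3.243, 2.847, 9.644)
t=1.900: state=(3.159, 3.355, 8.162)
t=2.000: state=(3.589, 4.240, 7.300)
t=2.100: state=(4.432, 5.449, 7.239)
t=2.200: state=(5.557, 6.733, 8.185)
t=2.300: state=(6.616, 7.451, 10.070)
t=2.400: state=(7.026, 6.947, 12.039)
t=2.500: state=(6.480, 5.552, 12.854)
t=2.600: state=(5.414, 4.334, 12.280)
t=2.700: state=(4.501, 3.807, 11.031)
t=2.725: state=(4.343, 3.776, 10.698)
compare at T: x=4.343, y=3.776, z=10.698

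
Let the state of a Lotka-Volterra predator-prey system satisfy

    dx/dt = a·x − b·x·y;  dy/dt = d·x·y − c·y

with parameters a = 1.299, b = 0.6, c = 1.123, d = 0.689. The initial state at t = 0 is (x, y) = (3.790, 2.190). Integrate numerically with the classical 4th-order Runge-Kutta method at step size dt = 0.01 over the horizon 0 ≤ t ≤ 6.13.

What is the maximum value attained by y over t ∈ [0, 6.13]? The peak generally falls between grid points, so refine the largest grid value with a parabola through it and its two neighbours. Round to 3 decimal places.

max y = 4.782

t=0.000: state=(3.790, 2.190)
step 1 (dt=0.01): k1=(-0.057, 3.259), k2=(-0.094, 3.283), k3=(-0.094, 3.283), k4=(-0.131, 3.307); state += dt/6·(k1+2k2+2k3+k4)
t=0.010: state=(3.789, 2.223)
t=0.020: state=(3.787, 2.256)
t=0.030: state=(3.785, 2.290)
continuing one RK4 step at a time; state shown every 20 steps (Δt=0.2):
t=0.200: state=(3.621, 2.926)
t=0.400: state=(3.147, 3.737)
t=0.600: state=(2.497, 4.409)
t=0.800: state=(1.862, 4.750)
t=1.000: state=(1.362, 4.730)
t=1.200: state=(1.017, 4.444)
t=1.400: state=(0.793, 4.017)
t=1.600: state=(0.653, 3.542)
t=1.800: state=(0.569, 3.077)
t=2.000: state=(0.524, 2.649)
t=2.200: state=(0.506, 2.271)
t=2.400: state=(0.510, 1.945)
t=2.600: state=(0.532, 1.669)
t=2.800: state=(0.573, 1.439)
t=3.000: state=(0.633, 1.249)
t=3.200: state=(0.713, 1.094)
t=3.400: state=(0.817, 0.971)
t=3.600: state=(0.949, 0.876)
t=3.800: state=(1.112, 0.806)
t=4.000: state=(1.313, 0.760)
t=4.200: state=(1.557, 0.740)
t=4.400: state=(1.847, 0.747)
t=4.600: state=(2.185, 0.787)
t=4.800: state=(2.566, 0.872)
t=5.000: state=(2.972, 1.020)
t=5.200: state=(3.365, 1.262)
t=5.400: state=(3.672, 1.639)
t=5.600: state=(3.790, 2.196)
t=5.800: state=(3.618, 2.933)
t=6.000: state=(3.142, 3.744)
t=6.130: state=(2.726, 4.210)
largest grid value and its neighbours: y(0.880)=4.78169, y(0.890)=4.78169, y(0.900)=4.78086
parabola through these three points peaks at t≈0.885 with y≈4.78179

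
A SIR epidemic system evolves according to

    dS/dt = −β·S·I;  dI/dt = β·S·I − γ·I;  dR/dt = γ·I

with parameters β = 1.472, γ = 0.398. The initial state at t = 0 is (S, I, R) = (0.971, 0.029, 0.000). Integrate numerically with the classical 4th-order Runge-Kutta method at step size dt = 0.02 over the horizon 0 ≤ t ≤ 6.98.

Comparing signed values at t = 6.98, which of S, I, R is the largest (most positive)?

largest component: R

t=0.000: state=(0.971, 0.029, 0.000)
step 1 (dt=0.02): k1=(-0.041, 0.030, 0.012), k2=(-0.042, 0.030, 0.012), k3=(-0.042, 0.030, 0.012), k4=(-0.042, 0.030, 0.012); state += dt/6·(k1+2k2+2k3+k4)
t=0.020: state=(0.970, 0.030, 0.000)
t=0.040: state=(0.969, 0.030, 0.000)
t=0.060: state=(0.968, 0.031, 0.001)
continuing one RK4 step at a time; state shown every 25 steps (Δt=0.5):
t=0.500: state=(0.944, 0.048, 0.008)
t=1.000: state=(0.902, 0.078, 0.020)
t=1.500: state=(0.839, 0.121, 0.039)
t=2.000: state=(0.752, 0.179, 0.069)
t=2.500: state=(0.643, 0.245, 0.111)
t=3.000: state=(0.524, 0.309, 0.167)
t=3.500: state=(0.410, 0.357, 0.233)
t=4.000: state=(0.312, 0.381, 0.307)
t=4.500: state=(0.235, 0.381, 0.383)
t=5.000: state=(0.179, 0.364, 0.458)
t=5.500: state=(0.138, 0.335, 0.527)
t=6.000: state=(0.109, 0.300, 0.590)
t=6.500: state=(0.089, 0.265, 0.647)
t=6.980: state=(0.075, 0.231, 0.694)
compare at T: S=0.075, I=0.231, R=0.694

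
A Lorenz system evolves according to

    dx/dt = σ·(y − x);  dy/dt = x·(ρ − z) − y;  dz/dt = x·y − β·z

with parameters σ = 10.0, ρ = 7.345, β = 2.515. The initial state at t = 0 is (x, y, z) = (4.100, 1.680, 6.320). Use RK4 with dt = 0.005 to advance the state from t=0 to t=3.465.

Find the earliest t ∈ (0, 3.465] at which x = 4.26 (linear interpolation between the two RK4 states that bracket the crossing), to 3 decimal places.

t=0.000: state=(4.100, 1.680, 6.320)
step 1 (dt=0.005): k1=(-24.200, 2.522, -9.007), k2=(-23.532, 2.545, -9.026), k3=(-23.548, 2.547, -9.023), k4=(-22.895, 2.569, -9.040); state += dt/6·(k1+2k2+2k3+k4)
t=0.005: state=(3.982, 1.693, 6.275)
t=0.010: state=(3.871, 1.706, 6.230)
t=0.015: state=(3.766, 1.719, 6.184)
continuing one RK4 step at a time; state shown every 40 steps (Δt=0.2):
t=0.200: state=(2.351, 2.317, 4.686)
t=0.400: state=(2.869, 3.340, 3.976)
t=0.600: state=(4.045, 4.690, 4.650)
t=0.630: state=(4.236, 4.867, 4.885)
next step: t=0.635: state=(4.268, 4.894, 4.927) — x has crossed 4.26
linear interpolation between t=0.630 (4.23648) and t=0.635 (4.26791) → t≈0.634

t = 0.634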